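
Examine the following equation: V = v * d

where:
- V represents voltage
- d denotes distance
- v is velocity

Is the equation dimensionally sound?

No

V (voltage) has dimensions [I^-1 L^2 M T^-3].
d (distance) has dimensions [L].
v (velocity) has dimensions [L T^-1].

Left side: [I^-1 L^2 M T^-3]
Right side: [L^2 T^-1]

The two sides have different dimensions, so the equation is NOT dimensionally consistent.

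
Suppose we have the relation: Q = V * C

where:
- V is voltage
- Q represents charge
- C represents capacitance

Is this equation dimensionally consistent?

Yes

V (voltage) has dimensions [I^-1 L^2 M T^-3].
Q (charge) has dimensions [I T].
C (capacitance) has dimensions [I^2 L^-2 M^-1 T^4].

Left side: [I T]
Right side: [I T]

Both sides have the same dimensions, so the equation is dimensionally consistent.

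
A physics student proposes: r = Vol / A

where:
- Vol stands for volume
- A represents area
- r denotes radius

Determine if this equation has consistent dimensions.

Yes

Vol (volume) has dimensions [L^3].
A (area) has dimensions [L^2].
r (radius) has dimensions [L].

Left side: [L]
Right side: [L]

Both sides have the same dimensions, so the equation is dimensionally consistent.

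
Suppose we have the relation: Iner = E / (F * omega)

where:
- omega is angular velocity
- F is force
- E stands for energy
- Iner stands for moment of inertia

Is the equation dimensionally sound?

No

omega (angular velocity) has dimensions [T^-1].
F (force) has dimensions [L M T^-2].
E (energy) has dimensions [L^2 M T^-2].
Iner (moment of inertia) has dimensions [L^2 M].

Left side: [L^2 M]
Right side: [L T]

The two sides have different dimensions, so the equation is NOT dimensionally consistent.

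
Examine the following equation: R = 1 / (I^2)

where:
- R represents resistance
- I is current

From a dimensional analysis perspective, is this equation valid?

No

R (resistance) has dimensions [I^-2 L^2 M T^-3].
I (current) has dimensions [I].

Left side: [I^-2 L^2 M T^-3]
Right side: [I^-2]

The two sides have different dimensions, so the equation is NOT dimensionally consistent.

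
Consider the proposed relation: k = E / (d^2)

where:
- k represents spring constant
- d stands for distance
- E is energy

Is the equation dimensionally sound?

Yes

k (spring constant) has dimensions [M T^-2].
d (distance) has dimensions [L].
E (energy) has dimensions [L^2 M T^-2].

Left side: [M T^-2]
Right side: [M T^-2]

Both sides have the same dimensions, so the equation is dimensionally consistent.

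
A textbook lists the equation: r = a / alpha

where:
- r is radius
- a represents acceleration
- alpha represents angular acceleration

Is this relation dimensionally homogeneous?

Yes

r (radius) has dimensions [L].
a (acceleration) has dimensions [L T^-2].
alpha (angular acceleration) has dimensions [T^-2].

Left side: [L]
Right side: [L]

Both sides have the same dimensions, so the equation is dimensionally consistent.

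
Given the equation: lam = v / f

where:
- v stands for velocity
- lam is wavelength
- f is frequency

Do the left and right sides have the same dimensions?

Yes

v (velocity) has dimensions [L T^-1].
lam (wavelength) has dimensions [L].
f (frequency) has dimensions [T^-1].

Left side: [L]
Right side: [L]

Both sides have the same dimensions, so the equation is dimensionally consistent.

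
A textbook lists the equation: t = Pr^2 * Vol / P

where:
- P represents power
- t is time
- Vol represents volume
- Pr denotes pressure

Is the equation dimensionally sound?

No

P (power) has dimensions [L^2 M T^-3].
t (time) has dimensions [T].
Vol (volume) has dimensions [L^3].
Pr (pressure) has dimensions [L^-1 M T^-2].

Left side: [T]
Right side: [L^-1 M T^-1]

The two sides have different dimensions, so the equation is NOT dimensionally consistent.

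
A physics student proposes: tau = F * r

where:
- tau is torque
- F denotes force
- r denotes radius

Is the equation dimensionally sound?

Yes

tau (torque) has dimensions [L^2 M T^-2].
F (force) has dimensions [L M T^-2].
r (radius) has dimensions [L].

Left side: [L^2 M T^-2]
Right side: [L^2 M T^-2]

Both sides have the same dimensions, so the equation is dimensionally consistent.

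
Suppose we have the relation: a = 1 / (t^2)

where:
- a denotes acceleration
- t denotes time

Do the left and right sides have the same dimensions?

No

a (acceleration) has dimensions [L T^-2].
t (time) has dimensions [T].

Left side: [L T^-2]
Right side: [T^-2]

The two sides have different dimensions, so the equation is NOT dimensionally consistent.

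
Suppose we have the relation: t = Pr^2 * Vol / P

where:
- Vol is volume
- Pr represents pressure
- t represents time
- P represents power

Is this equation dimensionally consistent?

No

Vol (volume) has dimensions [L^3].
Pr (pressure) has dimensions [L^-1 M T^-2].
t (time) has dimensions [T].
P (power) has dimensions [L^2 M T^-3].

Left side: [T]
Right side: [L^-1 M T^-1]

The two sides have different dimensions, so the equation is NOT dimensionally consistent.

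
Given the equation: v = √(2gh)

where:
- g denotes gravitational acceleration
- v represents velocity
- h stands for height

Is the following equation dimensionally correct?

Yes

g (gravitational acceleration) has dimensions [L T^-2].
v (velocity) has dimensions [L T^-1].
h (height) has dimensions [L].

Left side: [L T^-1]
Right side: [L T^-1]

Both sides have the same dimensions, so the equation is dimensionally consistent.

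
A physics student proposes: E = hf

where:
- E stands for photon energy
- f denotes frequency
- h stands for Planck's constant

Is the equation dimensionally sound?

Yes

E (photon energy) has dimensions [L^2 M T^-2].
f (frequency) has dimensions [T^-1].
h (Planck's constant) has dimensions [L^2 M T^-1].

Left side: [L^2 M T^-2]
Right side: [L^2 M T^-2]

Both sides have the same dimensions, so the equation is dimensionally consistent.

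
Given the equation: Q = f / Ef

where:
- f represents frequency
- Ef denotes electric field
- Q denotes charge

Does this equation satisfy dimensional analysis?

No

f (frequency) has dimensions [T^-1].
Ef (electric field) has dimensions [I^-1 L M T^-3].
Q (charge) has dimensions [I T].

Left side: [I T]
Right side: [I L^-1 M^-1 T^2]

The two sides have different dimensions, so the equation is NOT dimensionally consistent.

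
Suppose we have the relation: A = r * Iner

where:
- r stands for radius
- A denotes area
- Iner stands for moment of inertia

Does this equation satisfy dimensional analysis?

No

r (radius) has dimensions [L].
A (area) has dimensions [L^2].
Iner (moment of inertia) has dimensions [L^2 M].

Left side: [L^2]
Right side: [L^3 M]

The two sides have different dimensions, so the equation is NOT dimensionally consistent.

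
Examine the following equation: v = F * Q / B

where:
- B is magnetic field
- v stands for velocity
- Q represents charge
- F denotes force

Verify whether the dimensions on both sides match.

No

B (magnetic field) has dimensions [I^-1 M T^-2].
v (velocity) has dimensions [L T^-1].
Q (charge) has dimensions [I T].
F (force) has dimensions [L M T^-2].

Left side: [L T^-1]
Right side: [I^2 L T]

The two sides have different dimensions, so the equation is NOT dimensionally consistent.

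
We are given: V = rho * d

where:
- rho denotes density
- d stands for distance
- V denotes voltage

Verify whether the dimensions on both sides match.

No

rho (density) has dimensions [L^-3 M].
d (distance) has dimensions [L].
V (voltage) has dimensions [I^-1 L^2 M T^-3].

Left side: [I^-1 L^2 M T^-3]
Right side: [L^-2 M]

The two sides have different dimensions, so the equation is NOT dimensionally consistent.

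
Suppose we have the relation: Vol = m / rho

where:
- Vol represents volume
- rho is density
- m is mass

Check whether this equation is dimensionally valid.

Yes

Vol (volume) has dimensions [L^3].
rho (density) has dimensions [L^-3 M].
m (mass) has dimensions [M].

Left side: [L^3]
Right side: [L^3]

Both sides have the same dimensions, so the equation is dimensionally consistent.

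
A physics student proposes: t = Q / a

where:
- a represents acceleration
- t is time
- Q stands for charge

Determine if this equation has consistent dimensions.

No

a (acceleration) has dimensions [L T^-2].
t (time) has dimensions [T].
Q (charge) has dimensions [I T].

Left side: [T]
Right side: [I L^-1 T^3]

The two sides have different dimensions, so the equation is NOT dimensionally consistent.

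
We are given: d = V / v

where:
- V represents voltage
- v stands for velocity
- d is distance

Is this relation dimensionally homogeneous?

No

V (voltage) has dimensions [I^-1 L^2 M T^-3].
v (velocity) has dimensions [L T^-1].
d (distance) has dimensions [L].

Left side: [L]
Right side: [I^-1 L M T^-2]

The two sides have different dimensions, so the equation is NOT dimensionally consistent.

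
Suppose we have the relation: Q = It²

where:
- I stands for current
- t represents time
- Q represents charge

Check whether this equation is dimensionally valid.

No

I (current) has dimensions [I].
t (time) has dimensions [T].
Q (charge) has dimensions [I T].

Left side: [I T]
Right side: [I T^2]

The two sides have different dimensions, so the equation is NOT dimensionally consistent.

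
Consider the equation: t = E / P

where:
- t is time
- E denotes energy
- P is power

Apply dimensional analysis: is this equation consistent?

Yes

t (time) has dimensions [T].
E (energy) has dimensions [L^2 M T^-2].
P (power) has dimensions [L^2 M T^-3].

Left side: [T]
Right side: [T]

Both sides have the same dimensions, so the equation is dimensionally consistent.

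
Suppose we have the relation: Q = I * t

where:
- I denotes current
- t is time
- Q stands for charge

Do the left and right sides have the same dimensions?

Yes

I (current) has dimensions [I].
t (time) has dimensions [T].
Q (charge) has dimensions [I T].

Left side: [I T]
Right side: [I T]

Both sides have the same dimensions, so the equation is dimensionally consistent.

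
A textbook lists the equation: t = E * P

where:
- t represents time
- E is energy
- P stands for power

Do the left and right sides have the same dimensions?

No

t (time) has dimensions [T].
E (energy) has dimensions [L^2 M T^-2].
P (power) has dimensions [L^2 M T^-3].

Left side: [T]
Right side: [L^4 M^2 T^-5]

The two sides have different dimensions, so the equation is NOT dimensionally consistent.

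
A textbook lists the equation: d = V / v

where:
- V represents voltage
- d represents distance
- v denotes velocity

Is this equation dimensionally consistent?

No

V (voltage) has dimensions [I^-1 L^2 M T^-3].
d (distance) has dimensions [L].
v (velocity) has dimensions [L T^-1].

Left side: [L]
Right side: [I^-1 L M T^-2]

The two sides have different dimensions, so the equation is NOT dimensionally consistent.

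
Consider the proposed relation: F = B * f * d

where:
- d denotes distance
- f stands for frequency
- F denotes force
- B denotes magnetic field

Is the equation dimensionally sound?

No

d (distance) has dimensions [L].
f (frequency) has dimensions [T^-1].
F (force) has dimensions [L M T^-2].
B (magnetic field) has dimensions [I^-1 M T^-2].

Left side: [L M T^-2]
Right side: [I^-1 L M T^-3]

The two sides have different dimensions, so the equation is NOT dimensionally consistent.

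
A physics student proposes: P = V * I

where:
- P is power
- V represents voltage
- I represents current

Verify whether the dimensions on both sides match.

Yes

P (power) has dimensions [L^2 M T^-3].
V (voltage) has dimensions [I^-1 L^2 M T^-3].
I (current) has dimensions [I].

Left side: [L^2 M T^-3]
Right side: [L^2 M T^-3]

Both sides have the same dimensions, so the equation is dimensionally consistent.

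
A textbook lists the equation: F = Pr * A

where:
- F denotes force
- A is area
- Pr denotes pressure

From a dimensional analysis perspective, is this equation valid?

Yes

F (force) has dimensions [L M T^-2].
A (area) has dimensions [L^2].
Pr (pressure) has dimensions [L^-1 M T^-2].

Left side: [L M T^-2]
Right side: [L M T^-2]

Both sides have the same dimensions, so the equation is dimensionally consistent.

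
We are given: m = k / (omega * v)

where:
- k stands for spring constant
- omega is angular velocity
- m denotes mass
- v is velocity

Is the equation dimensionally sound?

No

k (spring constant) has dimensions [M T^-2].
omega (angular velocity) has dimensions [T^-1].
m (mass) has dimensions [M].
v (velocity) has dimensions [L T^-1].

Left side: [M]
Right side: [L^-1 M]

The two sides have different dimensions, so the equation is NOT dimensionally consistent.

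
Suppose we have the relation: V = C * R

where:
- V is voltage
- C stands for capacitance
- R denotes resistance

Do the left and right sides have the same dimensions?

No

V (voltage) has dimensions [I^-1 L^2 M T^-3].
C (capacitance) has dimensions [I^2 L^-2 M^-1 T^4].
R (resistance) has dimensions [I^-2 L^2 M T^-3].

Left side: [I^-1 L^2 M T^-3]
Right side: [T]

The two sides have different dimensions, so the equation is NOT dimensionally consistent.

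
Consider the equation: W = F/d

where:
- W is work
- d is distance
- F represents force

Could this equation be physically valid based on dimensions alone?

No

W (work) has dimensions [L^2 M T^-2].
d (distance) has dimensions [L].
F (force) has dimensions [L M T^-2].

Left side: [L^2 M T^-2]
Right side: [M T^-2]

The two sides have different dimensions, so the equation is NOT dimensionally consistent.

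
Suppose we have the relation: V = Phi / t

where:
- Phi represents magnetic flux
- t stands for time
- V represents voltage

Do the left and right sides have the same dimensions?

Yes

Phi (magnetic flux) has dimensions [I^-1 L^2 M T^-2].
t (time) has dimensions [T].
V (voltage) has dimensions [I^-1 L^2 M T^-3].

Left side: [I^-1 L^2 M T^-3]
Right side: [I^-1 L^2 M T^-3]

Both sides have the same dimensions, so the equation is dimensionally consistent.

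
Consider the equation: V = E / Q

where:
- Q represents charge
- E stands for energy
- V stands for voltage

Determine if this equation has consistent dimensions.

Yes

Q (charge) has dimensions [I T].
E (energy) has dimensions [L^2 M T^-2].
V (voltage) has dimensions [I^-1 L^2 M T^-3].

Left side: [I^-1 L^2 M T^-3]
Right side: [I^-1 L^2 M T^-3]

Both sides have the same dimensions, so the equation is dimensionally consistent.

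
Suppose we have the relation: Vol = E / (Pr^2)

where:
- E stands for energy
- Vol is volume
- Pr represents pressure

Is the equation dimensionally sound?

No

E (energy) has dimensions [L^2 M T^-2].
Vol (volume) has dimensions [L^3].
Pr (pressure) has dimensions [L^-1 M T^-2].

Left side: [L^3]
Right side: [L^4 M^-1 T^2]

The two sides have different dimensions, so the equation is NOT dimensionally consistent.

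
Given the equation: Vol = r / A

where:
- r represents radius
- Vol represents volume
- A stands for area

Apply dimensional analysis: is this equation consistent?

No

r (radius) has dimensions [L].
Vol (volume) has dimensions [L^3].
A (area) has dimensions [L^2].

Left side: [L^3]
Right side: [L^-1]

The two sides have different dimensions, so the equation is NOT dimensionally consistent.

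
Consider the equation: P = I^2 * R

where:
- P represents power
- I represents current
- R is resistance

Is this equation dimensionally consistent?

Yes

P (power) has dimensions [L^2 M T^-3].
I (current) has dimensions [I].
R (resistance) has dimensions [I^-2 L^2 M T^-3].

Left side: [L^2 M T^-3]
Right side: [L^2 M T^-3]

Both sides have the same dimensions, so the equation is dimensionally consistent.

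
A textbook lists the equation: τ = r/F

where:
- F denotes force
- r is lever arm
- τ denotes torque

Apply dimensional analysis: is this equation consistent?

No

F (force) has dimensions [L M T^-2].
r (lever arm) has dimensions [L].
τ (torque) has dimensions [L^2 M T^-2].

Left side: [L^2 M T^-2]
Right side: [M^-1 T^2]

The two sides have different dimensions, so the equation is NOT dimensionally consistent.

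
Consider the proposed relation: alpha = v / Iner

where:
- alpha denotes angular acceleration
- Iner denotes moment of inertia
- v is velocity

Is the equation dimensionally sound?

No

alpha (angular acceleration) has dimensions [T^-2].
Iner (moment of inertia) has dimensions [L^2 M].
v (velocity) has dimensions [L T^-1].

Left side: [T^-2]
Right side: [L^-1 M^-1 T^-1]

The two sides have different dimensions, so the equation is NOT dimensionally consistent.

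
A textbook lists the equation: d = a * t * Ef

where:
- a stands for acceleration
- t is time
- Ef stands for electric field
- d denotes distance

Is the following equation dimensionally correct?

No

a (acceleration) has dimensions [L T^-2].
t (time) has dimensions [T].
Ef (electric field) has dimensions [I^-1 L M T^-3].
d (distance) has dimensions [L].

Left side: [L]
Right side: [I^-1 L^2 M T^-4]

The two sides have different dimensions, so the equation is NOT dimensionally consistent.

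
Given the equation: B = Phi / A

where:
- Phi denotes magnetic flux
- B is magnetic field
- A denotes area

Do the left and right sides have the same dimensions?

Yes

Phi (magnetic flux) has dimensions [I^-1 L^2 M T^-2].
B (magnetic field) has dimensions [I^-1 M T^-2].
A (area) has dimensions [L^2].

Left side: [I^-1 M T^-2]
Right side: [I^-1 M T^-2]

Both sides have the same dimensions, so the equation is dimensionally consistent.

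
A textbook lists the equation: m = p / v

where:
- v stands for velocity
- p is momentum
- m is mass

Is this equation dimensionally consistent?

Yes

v (velocity) has dimensions [L T^-1].
p (momentum) has dimensions [L M T^-1].
m (mass) has dimensions [M].

Left side: [M]
Right side: [M]

Both sides have the same dimensions, so the equation is dimensionally consistent.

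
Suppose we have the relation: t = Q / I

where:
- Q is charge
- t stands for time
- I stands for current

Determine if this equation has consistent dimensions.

Yes

Q (charge) has dimensions [I T].
t (time) has dimensions [T].
I (current) has dimensions [I].

Left side: [T]
Right side: [T]

Both sides have the same dimensions, so the equation is dimensionally consistent.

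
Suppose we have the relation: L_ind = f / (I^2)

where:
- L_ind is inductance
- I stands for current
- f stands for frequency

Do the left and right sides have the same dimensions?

No

L_ind (inductance) has dimensions [I^-2 L^2 M T^-2].
I (current) has dimensions [I].
f (frequency) has dimensions [T^-1].

Left side: [I^-2 L^2 M T^-2]
Right side: [I^-2 T^-1]

The two sides have different dimensions, so the equation is NOT dimensionally consistent.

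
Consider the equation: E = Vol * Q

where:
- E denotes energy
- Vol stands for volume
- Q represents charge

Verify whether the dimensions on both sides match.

No

E (energy) has dimensions [L^2 M T^-2].
Vol (volume) has dimensions [L^3].
Q (charge) has dimensions [I T].

Left side: [L^2 M T^-2]
Right side: [I L^3 T]

The two sides have different dimensions, so the equation is NOT dimensionally consistent.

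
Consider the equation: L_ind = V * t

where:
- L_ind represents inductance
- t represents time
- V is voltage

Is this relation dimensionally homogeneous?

No

L_ind (inductance) has dimensions [I^-2 L^2 M T^-2].
t (time) has dimensions [T].
V (voltage) has dimensions [I^-1 L^2 M T^-3].

Left side: [I^-2 L^2 M T^-2]
Right side: [I^-1 L^2 M T^-2]

The two sides have different dimensions, so the equation is NOT dimensionally consistent.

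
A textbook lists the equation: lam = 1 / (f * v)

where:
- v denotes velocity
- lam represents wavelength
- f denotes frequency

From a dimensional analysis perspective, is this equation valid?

No

v (velocity) has dimensions [L T^-1].
lam (wavelength) has dimensions [L].
f (frequency) has dimensions [T^-1].

Left side: [L]
Right side: [L^-1 T^2]

The two sides have different dimensions, so the equation is NOT dimensionally consistent.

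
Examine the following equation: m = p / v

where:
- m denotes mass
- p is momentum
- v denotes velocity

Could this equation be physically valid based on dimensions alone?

Yes

m (mass) has dimensions [M].
p (momentum) has dimensions [L M T^-1].
v (velocity) has dimensions [L T^-1].

Left side: [M]
Right side: [M]

Both sides have the same dimensions, so the equation is dimensionally consistent.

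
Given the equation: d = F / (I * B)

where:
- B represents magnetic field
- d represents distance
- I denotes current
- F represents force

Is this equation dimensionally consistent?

Yes

B (magnetic field) has dimensions [I^-1 M T^-2].
d (distance) has dimensions [L].
I (current) has dimensions [I].
F (force) has dimensions [L M T^-2].

Left side: [L]
Right side: [L]

Both sides have the same dimensions, so the equation is dimensionally consistent.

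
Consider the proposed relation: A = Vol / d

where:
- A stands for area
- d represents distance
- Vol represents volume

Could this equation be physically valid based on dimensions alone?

Yes

A (area) has dimensions [L^2].
d (distance) has dimensions [L].
Vol (volume) has dimensions [L^3].

Left side: [L^2]
Right side: [L^2]

Both sides have the same dimensions, so the equation is dimensionally consistent.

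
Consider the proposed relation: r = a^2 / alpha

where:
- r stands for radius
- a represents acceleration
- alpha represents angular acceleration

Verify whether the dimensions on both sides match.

No

r (radius) has dimensions [L].
a (acceleration) has dimensions [L T^-2].
alpha (angular acceleration) has dimensions [T^-2].

Left side: [L]
Right side: [L^2 T^-2]

The two sides have different dimensions, so the equation is NOT dimensionally consistent.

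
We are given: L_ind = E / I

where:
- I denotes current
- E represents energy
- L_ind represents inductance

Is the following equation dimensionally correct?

No

I (current) has dimensions [I].
E (energy) has dimensions [L^2 M T^-2].
L_ind (inductance) has dimensions [I^-2 L^2 M T^-2].

Left side: [I^-2 L^2 M T^-2]
Right side: [I^-1 L^2 M T^-2]

The two sides have different dimensions, so the equation is NOT dimensionally consistent.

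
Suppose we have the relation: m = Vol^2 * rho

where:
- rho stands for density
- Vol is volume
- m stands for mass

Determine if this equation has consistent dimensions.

No

rho (density) has dimensions [L^-3 M].
Vol (volume) has dimensions [L^3].
m (mass) has dimensions [M].

Left side: [M]
Right side: [L^3 M]

The two sides have different dimensions, so the equation is NOT dimensionally consistent.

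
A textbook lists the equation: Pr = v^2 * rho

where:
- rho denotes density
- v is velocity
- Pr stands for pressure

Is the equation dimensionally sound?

Yes

rho (density) has dimensions [L^-3 M].
v (velocity) has dimensions [L T^-1].
Pr (pressure) has dimensions [L^-1 M T^-2].

Left side: [L^-1 M T^-2]
Right side: [L^-1 M T^-2]

Both sides have the same dimensions, so the equation is dimensionally consistent.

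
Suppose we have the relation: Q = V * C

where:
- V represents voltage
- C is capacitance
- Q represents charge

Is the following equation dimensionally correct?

Yes

V (voltage) has dimensions [I^-1 L^2 M T^-3].
C (capacitance) has dimensions [I^2 L^-2 M^-1 T^4].
Q (charge) has dimensions [I T].

Left side: [I T]
Right side: [I T]

Both sides have the same dimensions, so the equation is dimensionally consistent.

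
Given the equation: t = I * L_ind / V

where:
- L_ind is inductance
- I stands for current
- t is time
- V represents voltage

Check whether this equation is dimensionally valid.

Yes

L_ind (inductance) has dimensions [I^-2 L^2 M T^-2].
I (current) has dimensions [I].
t (time) has dimensions [T].
V (voltage) has dimensions [I^-1 L^2 M T^-3].

Left side: [T]
Right side: [T]

Both sides have the same dimensions, so the equation is dimensionally consistent.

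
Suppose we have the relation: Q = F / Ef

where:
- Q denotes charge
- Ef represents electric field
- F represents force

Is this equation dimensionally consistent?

Yes

Q (charge) has dimensions [I T].
Ef (electric field) has dimensions [I^-1 L M T^-3].
F (force) has dimensions [L M T^-2].

Left side: [I T]
Right side: [I T]

Both sides have the same dimensions, so the equation is dimensionally consistent.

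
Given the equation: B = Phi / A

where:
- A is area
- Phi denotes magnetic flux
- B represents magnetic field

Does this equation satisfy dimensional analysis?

Yes

A (area) has dimensions [L^2].
Phi (magnetic flux) has dimensions [I^-1 L^2 M T^-2].
B (magnetic field) has dimensions [I^-1 M T^-2].

Left side: [I^-1 M T^-2]
Right side: [I^-1 M T^-2]

Both sides have the same dimensions, so the equation is dimensionally consistent.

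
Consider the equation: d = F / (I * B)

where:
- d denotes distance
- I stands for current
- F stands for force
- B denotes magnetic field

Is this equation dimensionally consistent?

Yes

d (distance) has dimensions [L].
I (current) has dimensions [I].
F (force) has dimensions [L M T^-2].
B (magnetic field) has dimensions [I^-1 M T^-2].

Left side: [L]
Right side: [L]

Both sides have the same dimensions, so the equation is dimensionally consistent.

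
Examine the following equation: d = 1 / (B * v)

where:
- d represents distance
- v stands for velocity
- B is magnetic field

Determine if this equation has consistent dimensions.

No

d (distance) has dimensions [L].
v (velocity) has dimensions [L T^-1].
B (magnetic field) has dimensions [I^-1 M T^-2].

Left side: [L]
Right side: [I L^-1 M^-1 T^3]

The two sides have different dimensions, so the equation is NOT dimensionally consistent.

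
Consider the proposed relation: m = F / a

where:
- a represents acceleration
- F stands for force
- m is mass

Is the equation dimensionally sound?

Yes

a (acceleration) has dimensions [L T^-2].
F (force) has dimensions [L M T^-2].
m (mass) has dimensions [M].

Left side: [M]
Right side: [M]

Both sides have the same dimensions, so the equation is dimensionally consistent.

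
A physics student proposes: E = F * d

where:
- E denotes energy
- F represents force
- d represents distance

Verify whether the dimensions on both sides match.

Yes

E (energy) has dimensions [L^2 M T^-2].
F (force) has dimensions [L M T^-2].
d (distance) has dimensions [L].

Left side: [L^2 M T^-2]
Right side: [L^2 M T^-2]

Both sides have the same dimensions, so the equation is dimensionally consistent.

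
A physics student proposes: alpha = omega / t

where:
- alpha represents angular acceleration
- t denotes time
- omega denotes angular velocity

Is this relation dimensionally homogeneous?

Yes

alpha (angular acceleration) has dimensions [T^-2].
t (time) has dimensions [T].
omega (angular velocity) has dimensions [T^-1].

Left side: [T^-2]
Right side: [T^-2]

Both sides have the same dimensions, so the equation is dimensionally consistent.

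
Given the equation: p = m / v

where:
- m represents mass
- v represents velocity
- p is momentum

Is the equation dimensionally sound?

No

m (mass) has dimensions [M].
v (velocity) has dimensions [L T^-1].
p (momentum) has dimensions [L M T^-1].

Left side: [L M T^-1]
Right side: [L^-1 M T]

The two sides have different dimensions, so the equation is NOT dimensionally consistent.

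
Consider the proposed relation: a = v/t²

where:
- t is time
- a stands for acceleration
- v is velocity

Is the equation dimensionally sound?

No

t (time) has dimensions [T].
a (acceleration) has dimensions [L T^-2].
v (velocity) has dimensions [L T^-1].

Left side: [L T^-2]
Right side: [L T^-3]

The two sides have different dimensions, so the equation is NOT dimensionally consistent.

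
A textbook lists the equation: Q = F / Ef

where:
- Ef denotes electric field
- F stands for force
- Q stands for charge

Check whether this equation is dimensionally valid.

Yes

Ef (electric field) has dimensions [I^-1 L M T^-3].
F (force) has dimensions [L M T^-2].
Q (charge) has dimensions [I T].

Left side: [I T]
Right side: [I T]

Both sides have the same dimensions, so the equation is dimensionally consistent.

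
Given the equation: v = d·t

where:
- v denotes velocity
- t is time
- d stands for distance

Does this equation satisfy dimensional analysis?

No

v (velocity) has dimensions [L T^-1].
t (time) has dimensions [T].
d (distance) has dimensions [L].

Left side: [L T^-1]
Right side: [L T]

The two sides have different dimensions, so the equation is NOT dimensionally consistent.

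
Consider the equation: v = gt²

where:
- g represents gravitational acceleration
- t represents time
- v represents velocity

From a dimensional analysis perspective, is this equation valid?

No

g (gravitational acceleration) has dimensions [L T^-2].
t (time) has dimensions [T].
v (velocity) has dimensions [L T^-1].

Left side: [L T^-1]
Right side: [L]

The two sides have different dimensions, so the equation is NOT dimensionally consistent.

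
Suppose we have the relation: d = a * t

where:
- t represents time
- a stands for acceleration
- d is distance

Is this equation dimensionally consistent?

No

t (time) has dimensions [T].
a (acceleration) has dimensions [L T^-2].
d (distance) has dimensions [L].

Left side: [L]
Right side: [L T^-1]

The two sides have different dimensions, so the equation is NOT dimensionally consistent.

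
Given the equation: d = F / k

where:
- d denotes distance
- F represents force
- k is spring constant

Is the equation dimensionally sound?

Yes

d (distance) has dimensions [L].
F (force) has dimensions [L M T^-2].
k (spring constant) has dimensions [M T^-2].

Left side: [L]
Right side: [L]

Both sides have the same dimensions, so the equation is dimensionally consistent.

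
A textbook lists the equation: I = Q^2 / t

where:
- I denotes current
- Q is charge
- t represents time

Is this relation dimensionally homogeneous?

No

I (current) has dimensions [I].
Q (charge) has dimensions [I T].
t (time) has dimensions [T].

Left side: [I]
Right side: [I^2 T]

The two sides have different dimensions, so the equation is NOT dimensionally consistent.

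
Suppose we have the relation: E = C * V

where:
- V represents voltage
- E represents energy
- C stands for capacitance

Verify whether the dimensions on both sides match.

No

V (voltage) has dimensions [I^-1 L^2 M T^-3].
E (energy) has dimensions [L^2 M T^-2].
C (capacitance) has dimensions [I^2 L^-2 M^-1 T^4].

Left side: [L^2 M T^-2]
Right side: [I T]

The two sides have different dimensions, so the equation is NOT dimensionally consistent.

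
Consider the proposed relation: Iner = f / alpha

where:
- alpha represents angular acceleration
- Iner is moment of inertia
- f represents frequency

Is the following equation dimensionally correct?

No

alpha (angular acceleration) has dimensions [T^-2].
Iner (moment of inertia) has dimensions [L^2 M].
f (frequency) has dimensions [T^-1].

Left side: [L^2 M]
Right side: [T]

The two sides have different dimensions, so the equation is NOT dimensionally consistent.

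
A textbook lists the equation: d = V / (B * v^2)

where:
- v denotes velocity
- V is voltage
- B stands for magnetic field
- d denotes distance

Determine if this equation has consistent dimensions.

No

v (velocity) has dimensions [L T^-1].
V (voltage) has dimensions [I^-1 L^2 M T^-3].
B (magnetic field) has dimensions [I^-1 M T^-2].
d (distance) has dimensions [L].

Left side: [L]
Right side: [T]

The two sides have different dimensions, so the equation is NOT dimensionally consistent.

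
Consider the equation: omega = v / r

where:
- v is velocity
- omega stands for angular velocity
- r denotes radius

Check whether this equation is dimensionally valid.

Yes

v (velocity) has dimensions [L T^-1].
omega (angular velocity) has dimensions [T^-1].
r (radius) has dimensions [L].

Left side: [T^-1]
Right side: [T^-1]

Both sides have the same dimensions, so the equation is dimensionally consistent.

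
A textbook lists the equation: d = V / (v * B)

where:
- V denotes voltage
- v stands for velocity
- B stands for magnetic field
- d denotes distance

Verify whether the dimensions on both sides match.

Yes

V (voltage) has dimensions [I^-1 L^2 M T^-3].
v (velocity) has dimensions [L T^-1].
B (magnetic field) has dimensions [I^-1 M T^-2].
d (distance) has dimensions [L].

Left side: [L]
Right side: [L]

Both sides have the same dimensions, so the equation is dimensionally consistent.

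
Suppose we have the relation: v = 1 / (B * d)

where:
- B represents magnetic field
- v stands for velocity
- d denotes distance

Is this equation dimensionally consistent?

No

B (magnetic field) has dimensions [I^-1 M T^-2].
v (velocity) has dimensions [L T^-1].
d (distance) has dimensions [L].

Left side: [L T^-1]
Right side: [I L^-1 M^-1 T^2]

The two sides have different dimensions, so the equation is NOT dimensionally consistent.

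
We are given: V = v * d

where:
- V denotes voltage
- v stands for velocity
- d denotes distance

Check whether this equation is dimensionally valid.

No

V (voltage) has dimensions [I^-1 L^2 M T^-3].
v (velocity) has dimensions [L T^-1].
d (distance) has dimensions [L].

Left side: [I^-1 L^2 M T^-3]
Right side: [L^2 T^-1]

The two sides have different dimensions, so the equation is NOT dimensionally consistent.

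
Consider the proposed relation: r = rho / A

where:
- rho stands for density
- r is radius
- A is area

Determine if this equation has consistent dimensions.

No

rho (density) has dimensions [L^-3 M].
r (radius) has dimensions [L].
A (area) has dimensions [L^2].

Left side: [L]
Right side: [L^-5 M]

The two sides have different dimensions, so the equation is NOT dimensionally consistent.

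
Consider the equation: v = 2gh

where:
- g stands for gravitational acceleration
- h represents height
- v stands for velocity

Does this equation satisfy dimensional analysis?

No

g (gravitational acceleration) has dimensions [L T^-2].
h (height) has dimensions [L].
v (velocity) has dimensions [L T^-1].

Left side: [L T^-1]
Right side: [L^2 T^-2]

The two sides have different dimensions, so the equation is NOT dimensionally consistent.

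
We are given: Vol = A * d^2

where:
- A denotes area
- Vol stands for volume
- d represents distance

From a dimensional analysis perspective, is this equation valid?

No

A (area) has dimensions [L^2].
Vol (volume) has dimensions [L^3].
d (distance) has dimensions [L].

Left side: [L^3]
Right side: [L^4]

The two sides have different dimensions, so the equation is NOT dimensionally consistent.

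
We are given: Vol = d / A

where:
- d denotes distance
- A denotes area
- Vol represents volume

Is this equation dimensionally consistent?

No

d (distance) has dimensions [L].
A (area) has dimensions [L^2].
Vol (volume) has dimensions [L^3].

Left side: [L^3]
Right side: [L^-1]

The two sides have different dimensions, so the equation is NOT dimensionally consistent.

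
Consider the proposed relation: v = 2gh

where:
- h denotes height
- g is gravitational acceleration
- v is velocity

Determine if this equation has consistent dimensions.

No

h (height) has dimensions [L].
g (gravitational acceleration) has dimensions [L T^-2].
v (velocity) has dimensions [L T^-1].

Left side: [L T^-1]
Right side: [L^2 T^-2]

The two sides have different dimensions, so the equation is NOT dimensionally consistent.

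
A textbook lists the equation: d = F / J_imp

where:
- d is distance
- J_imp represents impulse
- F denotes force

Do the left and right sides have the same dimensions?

No

d (distance) has dimensions [L].
J_imp (impulse) has dimensions [L M T^-1].
F (force) has dimensions [L M T^-2].

Left side: [L]
Right side: [T^-1]

The two sides have different dimensions, so the equation is NOT dimensionally consistent.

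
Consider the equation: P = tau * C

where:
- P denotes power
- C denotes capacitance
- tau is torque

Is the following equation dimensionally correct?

No

P (power) has dimensions [L^2 M T^-3].
C (capacitance) has dimensions [I^2 L^-2 M^-1 T^4].
tau (torque) has dimensions [L^2 M T^-2].

Left side: [L^2 M T^-3]
Right side: [I^2 T^2]

The two sides have different dimensions, so the equation is NOT dimensionally consistent.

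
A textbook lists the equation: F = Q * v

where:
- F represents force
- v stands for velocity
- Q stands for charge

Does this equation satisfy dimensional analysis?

No

F (force) has dimensions [L M T^-2].
v (velocity) has dimensions [L T^-1].
Q (charge) has dimensions [I T].

Left side: [L M T^-2]
Right side: [I L]

The two sides have different dimensions, so the equation is NOT dimensionally consistent.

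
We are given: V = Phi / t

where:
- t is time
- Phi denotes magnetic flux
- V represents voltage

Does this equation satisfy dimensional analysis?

Yes

t (time) has dimensions [T].
Phi (magnetic flux) has dimensions [I^-1 L^2 M T^-2].
V (voltage) has dimensions [I^-1 L^2 M T^-3].

Left side: [I^-1 L^2 M T^-3]
Right side: [I^-1 L^2 M T^-3]

Both sides have the same dimensions, so the equation is dimensionally consistent.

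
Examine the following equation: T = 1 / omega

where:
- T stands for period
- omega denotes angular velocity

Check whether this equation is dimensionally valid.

Yes

T (period) has dimensions [T].
omega (angular velocity) has dimensions [T^-1].

Left side: [T]
Right side: [T]

Both sides have the same dimensions, so the equation is dimensionally consistent.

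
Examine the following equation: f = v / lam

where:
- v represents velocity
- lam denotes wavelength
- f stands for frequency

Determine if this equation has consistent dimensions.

Yes

v (velocity) has dimensions [L T^-1].
lam (wavelength) has dimensions [L].
f (frequency) has dimensions [T^-1].

Left side: [T^-1]
Right side: [T^-1]

Both sides have the same dimensions, so the equation is dimensionally consistent.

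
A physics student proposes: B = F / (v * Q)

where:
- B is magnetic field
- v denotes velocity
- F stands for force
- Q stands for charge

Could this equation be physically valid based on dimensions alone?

Yes

B (magnetic field) has dimensions [I^-1 M T^-2].
v (velocity) has dimensions [L T^-1].
F (force) has dimensions [L M T^-2].
Q (charge) has dimensions [I T].

Left side: [I^-1 M T^-2]
Right side: [I^-1 M T^-2]

Both sides have the same dimensions, so the equation is dimensionally consistent.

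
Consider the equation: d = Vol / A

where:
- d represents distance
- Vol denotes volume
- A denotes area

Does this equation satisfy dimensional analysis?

Yes

d (distance) has dimensions [L].
Vol (volume) has dimensions [L^3].
A (area) has dimensions [L^2].

Left side: [L]
Right side: [L]

Both sides have the same dimensions, so the equation is dimensionally consistent.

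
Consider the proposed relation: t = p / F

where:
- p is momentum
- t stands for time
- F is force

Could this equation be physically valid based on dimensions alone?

Yes

p (momentum) has dimensions [L M T^-1].
t (time) has dimensions [T].
F (force) has dimensions [L M T^-2].

Left side: [T]
Right side: [T]

Both sides have the same dimensions, so the equation is dimensionally consistent.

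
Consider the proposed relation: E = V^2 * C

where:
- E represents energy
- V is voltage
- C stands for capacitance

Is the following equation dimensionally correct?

Yes

E (energy) has dimensions [L^2 M T^-2].
V (voltage) has dimensions [I^-1 L^2 M T^-3].
C (capacitance) has dimensions [I^2 L^-2 M^-1 T^4].

Left side: [L^2 M T^-2]
Right side: [L^2 M T^-2]

Both sides have the same dimensions, so the equation is dimensionally consistent.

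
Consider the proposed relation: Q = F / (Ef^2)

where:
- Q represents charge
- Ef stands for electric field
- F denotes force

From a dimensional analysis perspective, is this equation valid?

No

Q (charge) has dimensions [I T].
Ef (electric field) has dimensions [I^-1 L M T^-3].
F (force) has dimensions [L M T^-2].

Left side: [I T]
Right side: [I^2 L^-1 M^-1 T^4]

The two sides have different dimensions, so the equation is NOT dimensionally consistent.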